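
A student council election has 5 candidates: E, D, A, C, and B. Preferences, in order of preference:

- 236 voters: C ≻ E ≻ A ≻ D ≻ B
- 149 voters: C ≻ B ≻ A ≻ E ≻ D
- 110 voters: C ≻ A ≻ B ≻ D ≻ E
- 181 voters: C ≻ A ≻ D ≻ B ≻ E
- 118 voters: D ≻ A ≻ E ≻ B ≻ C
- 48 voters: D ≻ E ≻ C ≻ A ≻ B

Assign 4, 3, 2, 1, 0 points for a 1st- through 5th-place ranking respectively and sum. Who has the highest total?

E: 236·3 + 149·1 + 110·0 + 181·0 + 118·2 + 48·3 = 1237
D: 236·1 + 149·0 + 110·1 + 181·2 + 118·4 + 48·4 = 1372
A: 236·2 + 149·2 + 110·3 + 181·3 + 118·3 + 48·1 = 2045
C: 236·4 + 149·4 + 110·4 + 181·4 + 118·0 + 48·2 = 2800
B: 236·0 + 149·3 + 110·2 + 181·1 + 118·1 + 48·0 = 966
C has the highest Borda score (2800).

C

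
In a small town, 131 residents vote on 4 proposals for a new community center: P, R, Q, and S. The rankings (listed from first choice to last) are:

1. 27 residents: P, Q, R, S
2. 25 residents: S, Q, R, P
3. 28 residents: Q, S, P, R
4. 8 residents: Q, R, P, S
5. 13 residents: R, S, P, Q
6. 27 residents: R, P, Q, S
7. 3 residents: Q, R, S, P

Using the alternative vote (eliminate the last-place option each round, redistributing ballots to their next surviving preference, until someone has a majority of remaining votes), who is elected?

Q

Round 1: P 27, R 40, Q 39, S 25. Eliminate S.
Round 2: P 27, R 40, Q 64. Eliminate P.
Round 3: R 40, Q 91. Q has a majority.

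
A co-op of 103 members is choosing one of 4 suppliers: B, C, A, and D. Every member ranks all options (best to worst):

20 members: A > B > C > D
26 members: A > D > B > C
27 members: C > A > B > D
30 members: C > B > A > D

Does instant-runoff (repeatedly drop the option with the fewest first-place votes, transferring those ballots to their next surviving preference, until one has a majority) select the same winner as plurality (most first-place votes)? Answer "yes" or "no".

Instant-runoff — R1 B 0, C 57, A 46, D 0 (C winner). Winner: C.
Plurality — first-place votes: B 0, C 57, A 46, D 0. Winner: C.
The two methods agree.

yes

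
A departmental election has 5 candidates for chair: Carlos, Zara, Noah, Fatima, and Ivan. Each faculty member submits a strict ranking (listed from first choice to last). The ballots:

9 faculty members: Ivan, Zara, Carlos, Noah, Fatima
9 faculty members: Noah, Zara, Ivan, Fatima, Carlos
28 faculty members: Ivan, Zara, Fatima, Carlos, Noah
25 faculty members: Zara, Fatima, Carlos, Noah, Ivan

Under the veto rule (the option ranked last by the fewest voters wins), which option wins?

Zara

Last-place votes: Carlos 9, Zara 0, Noah 28, Fatima 9, Ivan 25.
Zara is ranked last by the fewest voters, so Zara wins.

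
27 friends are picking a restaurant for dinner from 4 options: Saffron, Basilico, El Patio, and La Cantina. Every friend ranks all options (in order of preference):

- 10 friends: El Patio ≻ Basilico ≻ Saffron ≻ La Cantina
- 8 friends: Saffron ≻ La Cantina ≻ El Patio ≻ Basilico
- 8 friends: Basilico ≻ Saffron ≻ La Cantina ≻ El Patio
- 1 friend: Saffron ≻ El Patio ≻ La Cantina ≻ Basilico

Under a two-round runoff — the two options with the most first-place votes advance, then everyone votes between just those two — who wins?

Round 1 first-place votes: Saffron 9, Basilico 8, El Patio 10, La Cantina 0.
El Patio and Saffron advance.
Runoff: El Patio is preferred to Saffron by 10 voters; Saffron by 17.
Saffron wins the runoff.

Saffron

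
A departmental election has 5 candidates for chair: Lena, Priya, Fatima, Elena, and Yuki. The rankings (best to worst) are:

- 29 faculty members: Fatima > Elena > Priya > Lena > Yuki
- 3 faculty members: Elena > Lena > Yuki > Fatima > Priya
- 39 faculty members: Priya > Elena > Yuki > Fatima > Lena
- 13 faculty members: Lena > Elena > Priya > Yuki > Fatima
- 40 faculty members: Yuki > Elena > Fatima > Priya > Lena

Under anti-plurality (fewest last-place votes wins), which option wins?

Last-place votes: Lena 79, Priya 3, Fatima 13, Elena 0, Yuki 29.
Elena is ranked last by the fewest voters, so Elena wins.

Elena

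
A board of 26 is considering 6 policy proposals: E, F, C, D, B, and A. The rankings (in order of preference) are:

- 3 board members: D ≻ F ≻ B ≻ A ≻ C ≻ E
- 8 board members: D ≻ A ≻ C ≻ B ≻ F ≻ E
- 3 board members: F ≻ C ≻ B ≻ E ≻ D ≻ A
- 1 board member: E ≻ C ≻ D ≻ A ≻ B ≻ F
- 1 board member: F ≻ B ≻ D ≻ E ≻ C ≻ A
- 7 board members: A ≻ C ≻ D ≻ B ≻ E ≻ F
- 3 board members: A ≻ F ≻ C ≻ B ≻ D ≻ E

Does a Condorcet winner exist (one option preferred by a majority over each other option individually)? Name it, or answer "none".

none

Checking pairwise contests:
F beats E 18–8.
C beats F 16–10.
A beats C 21–5.
C beats D 14–12.
C beats B 22–4.
D beats A 16–10.
Every option loses at least one head-to-head, so there is no Condorcet winner.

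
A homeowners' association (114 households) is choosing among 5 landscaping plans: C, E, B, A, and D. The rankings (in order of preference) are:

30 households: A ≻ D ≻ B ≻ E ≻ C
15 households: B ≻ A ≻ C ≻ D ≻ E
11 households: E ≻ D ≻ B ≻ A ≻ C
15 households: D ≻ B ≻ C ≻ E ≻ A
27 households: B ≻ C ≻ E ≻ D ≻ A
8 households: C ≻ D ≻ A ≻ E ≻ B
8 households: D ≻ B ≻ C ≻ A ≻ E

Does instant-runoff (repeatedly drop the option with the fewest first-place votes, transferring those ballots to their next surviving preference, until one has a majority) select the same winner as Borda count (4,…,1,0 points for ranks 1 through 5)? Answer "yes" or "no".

Instant-runoff — R1 C 8, E 11, B 42, A 30, D 23 (C out); R2 E 11, B 42, A 30, D 31 (E out); R3 B 42, A 30, D 42 (A out); R4 B 42, D 72 (D winner). Winner: D.
Borda — scores: C 189, E 151, B 319, A 200, D 281. Winner: B.
The two methods disagree.

no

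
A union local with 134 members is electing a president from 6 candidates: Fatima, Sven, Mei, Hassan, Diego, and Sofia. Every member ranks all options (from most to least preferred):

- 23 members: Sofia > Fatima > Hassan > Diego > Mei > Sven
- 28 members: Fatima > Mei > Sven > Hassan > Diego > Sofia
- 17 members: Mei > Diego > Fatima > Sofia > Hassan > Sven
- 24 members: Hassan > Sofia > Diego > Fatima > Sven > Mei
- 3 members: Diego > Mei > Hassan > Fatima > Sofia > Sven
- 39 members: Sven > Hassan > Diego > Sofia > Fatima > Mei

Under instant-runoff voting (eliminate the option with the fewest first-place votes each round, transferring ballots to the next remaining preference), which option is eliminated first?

Round 1: Fatima 28, Sven 39, Mei 17, Hassan 24, Diego 3, Sofia 23. Eliminate Diego.

Diego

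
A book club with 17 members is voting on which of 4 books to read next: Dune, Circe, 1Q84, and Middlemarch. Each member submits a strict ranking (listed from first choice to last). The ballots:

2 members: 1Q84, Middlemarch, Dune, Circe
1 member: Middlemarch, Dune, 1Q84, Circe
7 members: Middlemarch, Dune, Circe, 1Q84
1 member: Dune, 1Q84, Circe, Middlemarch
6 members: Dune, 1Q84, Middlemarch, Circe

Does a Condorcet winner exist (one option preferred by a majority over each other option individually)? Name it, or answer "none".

Checking pairwise contests:
Middlemarch beats Dune 10–7.
Dune beats Circe 17–0.
Dune beats 1Q84 15–2.
1Q84 beats Middlemarch 9–8.
Every option loses at least one head-to-head, so there is no Condorcet winner.

none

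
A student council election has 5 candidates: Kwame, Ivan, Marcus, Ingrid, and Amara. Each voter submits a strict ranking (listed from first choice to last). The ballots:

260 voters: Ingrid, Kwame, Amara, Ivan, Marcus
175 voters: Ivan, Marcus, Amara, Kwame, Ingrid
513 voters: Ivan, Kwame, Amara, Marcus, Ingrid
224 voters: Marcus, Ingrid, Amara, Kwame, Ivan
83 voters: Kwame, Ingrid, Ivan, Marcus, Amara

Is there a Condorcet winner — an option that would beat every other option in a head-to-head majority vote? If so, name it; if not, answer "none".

Ivan

Ivan vs Kwame: 688–567 for Ivan.
Ivan vs Marcus: 1031–224 for Ivan.
Ivan vs Ingrid: 688–567 for Ivan.
Ivan vs Amara: 771–484 for Ivan.
Ivan beats every other option head-to-head.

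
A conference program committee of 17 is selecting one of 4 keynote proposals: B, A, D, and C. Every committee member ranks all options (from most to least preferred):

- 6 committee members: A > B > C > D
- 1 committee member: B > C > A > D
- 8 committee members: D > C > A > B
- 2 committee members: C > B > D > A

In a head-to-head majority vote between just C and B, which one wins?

C

Voters preferring C to B: 10; preferring B to C: 7.
C wins the head-to-head.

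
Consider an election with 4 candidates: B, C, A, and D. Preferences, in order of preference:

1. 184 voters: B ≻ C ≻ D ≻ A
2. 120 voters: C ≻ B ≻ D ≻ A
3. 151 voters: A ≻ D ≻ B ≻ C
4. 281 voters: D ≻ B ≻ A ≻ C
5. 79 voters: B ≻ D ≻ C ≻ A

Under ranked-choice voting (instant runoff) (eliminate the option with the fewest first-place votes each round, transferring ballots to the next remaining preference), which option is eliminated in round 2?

A

Round 1: B 263, C 120, A 151, D 281. Eliminate C.
Round 2: B 383, A 151, D 281. Eliminate A.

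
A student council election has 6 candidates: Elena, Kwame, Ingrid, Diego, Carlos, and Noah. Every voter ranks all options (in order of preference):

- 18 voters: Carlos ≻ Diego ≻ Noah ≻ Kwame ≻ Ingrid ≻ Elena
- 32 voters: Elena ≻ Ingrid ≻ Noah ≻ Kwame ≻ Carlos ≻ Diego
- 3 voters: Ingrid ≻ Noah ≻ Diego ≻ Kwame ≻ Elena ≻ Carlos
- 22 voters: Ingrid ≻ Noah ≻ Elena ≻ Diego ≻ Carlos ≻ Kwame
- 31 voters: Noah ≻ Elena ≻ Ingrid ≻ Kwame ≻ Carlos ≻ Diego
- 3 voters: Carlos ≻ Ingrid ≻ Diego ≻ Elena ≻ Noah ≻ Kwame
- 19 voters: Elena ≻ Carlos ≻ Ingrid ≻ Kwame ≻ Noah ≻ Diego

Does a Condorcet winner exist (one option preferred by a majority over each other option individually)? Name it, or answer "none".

none

Checking pairwise contests:
Noah beats Elena 74–54.
Elena beats Kwame 107–21.
Elena beats Ingrid 82–46.
Elena beats Diego 104–24.
Elena beats Carlos 107–21.
Ingrid beats Noah 79–49.
Every option loses at least one head-to-head, so there is no Condorcet winner.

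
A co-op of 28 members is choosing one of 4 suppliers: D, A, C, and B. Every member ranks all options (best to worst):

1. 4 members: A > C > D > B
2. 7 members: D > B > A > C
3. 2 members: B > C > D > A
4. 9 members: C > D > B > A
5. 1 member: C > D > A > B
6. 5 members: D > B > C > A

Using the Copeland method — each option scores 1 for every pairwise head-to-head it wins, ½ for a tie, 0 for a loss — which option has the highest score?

D: beats A and B; loses to C → score 2.
A: loses to D, C, and B → score 0.
C: beats D and A; ties B → score 2.5.
B: beats A; ties C; loses to D → score 1.5.
C has the best pairwise record.

C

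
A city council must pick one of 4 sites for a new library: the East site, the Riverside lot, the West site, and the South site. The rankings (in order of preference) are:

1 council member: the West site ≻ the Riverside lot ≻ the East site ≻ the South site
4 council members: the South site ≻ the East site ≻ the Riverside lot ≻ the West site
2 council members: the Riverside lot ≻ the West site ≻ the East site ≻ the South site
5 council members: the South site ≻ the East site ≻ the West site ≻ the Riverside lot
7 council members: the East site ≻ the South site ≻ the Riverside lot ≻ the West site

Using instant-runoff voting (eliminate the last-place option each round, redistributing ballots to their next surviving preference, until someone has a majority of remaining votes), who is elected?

Round 1: the East site 7, the Riverside lot 2, the West site 1, the South site 9. Eliminate the West site.
Round 2: the East site 7, the Riverside lot 3, the South site 9. Eliminate the Riverside lot.
Round 3: the East site 10, the South site 9. The East site has a majority.

the East site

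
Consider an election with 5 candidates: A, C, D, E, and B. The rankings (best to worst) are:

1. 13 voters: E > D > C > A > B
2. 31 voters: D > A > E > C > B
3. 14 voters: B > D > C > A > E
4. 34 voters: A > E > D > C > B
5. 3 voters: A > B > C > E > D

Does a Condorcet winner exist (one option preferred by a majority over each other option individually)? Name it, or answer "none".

none

Checking pairwise contests:
D beats A 58–37.
A beats C 68–27.
E beats D 50–45.
A beats E 82–13.
A beats B 81–14.
Every option loses at least one head-to-head, so there is no Condorcet winner.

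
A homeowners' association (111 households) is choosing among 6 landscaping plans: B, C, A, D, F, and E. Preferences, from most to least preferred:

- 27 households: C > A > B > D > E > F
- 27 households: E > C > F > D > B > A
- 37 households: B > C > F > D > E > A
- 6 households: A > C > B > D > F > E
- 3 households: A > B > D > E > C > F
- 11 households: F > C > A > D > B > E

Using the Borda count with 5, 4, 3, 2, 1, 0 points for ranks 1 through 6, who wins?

C

B: 27·3 + 27·1 + 37·5 + 6·3 + 3·4 + 11·1 = 334
C: 27·5 + 27·4 + 37·4 + 6·4 + 3·1 + 11·4 = 462
A: 27·4 + 27·0 + 37·0 + 6·5 + 3·5 + 11·3 = 186
D: 27·2 + 27·2 + 37·2 + 6·2 + 3·3 + 11·2 = 225
F: 27·0 + 27·3 + 37·3 + 6·1 + 3·0 + 11·5 = 253
E: 27·1 + 27·5 + 37·1 + 6·0 + 3·2 + 11·0 = 205
C has the highest Borda score (462).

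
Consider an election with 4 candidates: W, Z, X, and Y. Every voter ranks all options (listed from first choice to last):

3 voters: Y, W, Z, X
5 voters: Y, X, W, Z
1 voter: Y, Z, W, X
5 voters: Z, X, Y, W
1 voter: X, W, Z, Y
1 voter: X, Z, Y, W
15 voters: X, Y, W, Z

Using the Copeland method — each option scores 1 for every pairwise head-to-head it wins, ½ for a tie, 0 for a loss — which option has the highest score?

W: beats Z; loses to X and Y → score 1.
Z: loses to W, X, and Y → score 0.
X: beats W, Z, and Y → score 3.
Y: beats W and Z; loses to X → score 2.
X has the best pairwise record.

X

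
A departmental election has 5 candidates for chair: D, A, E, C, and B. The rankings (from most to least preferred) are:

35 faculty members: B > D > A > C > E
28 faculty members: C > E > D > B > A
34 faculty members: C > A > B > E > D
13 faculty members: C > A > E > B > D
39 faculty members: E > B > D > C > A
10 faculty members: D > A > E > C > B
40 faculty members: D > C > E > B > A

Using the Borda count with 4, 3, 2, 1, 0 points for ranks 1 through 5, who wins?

D: 35·3 + 28·2 + 34·0 + 13·0 + 39·2 + 10·4 + 40·4 = 439
A: 35·2 + 28·0 + 34·3 + 13·3 + 39·0 + 10·3 + 40·0 = 241
E: 35·0 + 28·3 + 34·1 + 13·2 + 39·4 + 10·2 + 40·2 = 400
C: 35·1 + 28·4 + 34·4 + 13·4 + 39·1 + 10·1 + 40·3 = 504
B: 35·4 + 28·1 + 34·2 + 13·1 + 39·3 + 10·0 + 40·1 = 406
C has the highest Borda score (504).

C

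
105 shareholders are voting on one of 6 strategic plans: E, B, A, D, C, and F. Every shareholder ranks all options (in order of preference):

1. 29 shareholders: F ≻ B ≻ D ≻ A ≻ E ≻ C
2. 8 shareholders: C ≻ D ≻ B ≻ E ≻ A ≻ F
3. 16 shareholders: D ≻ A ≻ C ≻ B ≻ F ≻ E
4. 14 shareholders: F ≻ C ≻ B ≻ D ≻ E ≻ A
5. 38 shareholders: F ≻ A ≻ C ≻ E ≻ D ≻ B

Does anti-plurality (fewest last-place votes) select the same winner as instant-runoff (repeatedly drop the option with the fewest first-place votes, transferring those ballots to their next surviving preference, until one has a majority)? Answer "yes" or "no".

no

Anti-plurality — last-place votes: E 16, B 38, A 14, D 0, C 29, F 8. Winner: D.
Instant-runoff — R1 E 0, B 0, A 0, D 16, C 8, F 81 (F winner). Winner: F.
The two methods disagree.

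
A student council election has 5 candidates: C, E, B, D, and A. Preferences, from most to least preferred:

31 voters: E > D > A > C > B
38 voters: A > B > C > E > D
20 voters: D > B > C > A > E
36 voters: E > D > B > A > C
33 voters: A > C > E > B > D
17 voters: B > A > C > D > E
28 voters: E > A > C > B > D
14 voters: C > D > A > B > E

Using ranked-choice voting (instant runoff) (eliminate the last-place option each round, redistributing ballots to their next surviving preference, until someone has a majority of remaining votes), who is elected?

Round 1: C 14, E 95, B 17, D 20, A 71. Eliminate C.
Round 2: E 95, B 17, D 34, A 71. Eliminate B.
Round 3: E 95, D 34, A 88. Eliminate D.
Round 4: E 95, A 122. A has a majority.

A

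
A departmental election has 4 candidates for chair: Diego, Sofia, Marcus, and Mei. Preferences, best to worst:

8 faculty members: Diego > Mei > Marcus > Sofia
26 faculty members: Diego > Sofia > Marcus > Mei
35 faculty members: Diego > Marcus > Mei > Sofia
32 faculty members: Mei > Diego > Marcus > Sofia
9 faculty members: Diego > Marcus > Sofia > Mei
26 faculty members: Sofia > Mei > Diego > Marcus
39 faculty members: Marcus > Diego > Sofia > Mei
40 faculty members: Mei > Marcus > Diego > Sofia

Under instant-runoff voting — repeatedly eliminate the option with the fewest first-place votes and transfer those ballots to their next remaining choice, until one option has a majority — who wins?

Round 1: Diego 78, Sofia 26, Marcus 39, Mei 72. Eliminate Sofia.
Round 2: Diego 78, Marcus 39, Mei 98. Eliminate Marcus.
Round 3: Diego 117, Mei 98. Diego has a majority.

Diego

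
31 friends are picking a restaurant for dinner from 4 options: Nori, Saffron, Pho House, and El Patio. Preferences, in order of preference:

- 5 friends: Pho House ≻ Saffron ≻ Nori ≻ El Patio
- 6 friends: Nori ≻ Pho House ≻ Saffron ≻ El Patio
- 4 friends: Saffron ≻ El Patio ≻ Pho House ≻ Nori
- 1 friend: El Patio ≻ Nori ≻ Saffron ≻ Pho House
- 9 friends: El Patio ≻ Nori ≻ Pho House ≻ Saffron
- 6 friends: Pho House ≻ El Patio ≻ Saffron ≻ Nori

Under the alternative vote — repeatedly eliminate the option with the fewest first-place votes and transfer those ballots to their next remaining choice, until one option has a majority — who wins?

Pho House

Round 1: Nori 6, Saffron 4, Pho House 11, El Patio 10. Eliminate Saffron.
Round 2: Nori 6, Pho House 11, El Patio 14. Eliminate Nori.
Round 3: Pho House 17, El Patio 14. Pho House has a majority.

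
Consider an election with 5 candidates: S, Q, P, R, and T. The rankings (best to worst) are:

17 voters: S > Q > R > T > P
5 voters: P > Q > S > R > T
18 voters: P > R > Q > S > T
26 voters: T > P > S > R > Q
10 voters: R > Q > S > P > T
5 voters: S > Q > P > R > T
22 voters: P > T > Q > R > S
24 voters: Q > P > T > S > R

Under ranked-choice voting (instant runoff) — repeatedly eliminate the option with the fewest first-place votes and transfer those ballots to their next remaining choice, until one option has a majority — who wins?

P

Round 1: S 22, Q 24, P 45, R 10, T 26. Eliminate R.
Round 2: S 22, Q 34, P 45, T 26. Eliminate S.
Round 3: Q 56, P 45, T 26. Eliminate T.
Round 4: Q 56, P 71. P has a majority.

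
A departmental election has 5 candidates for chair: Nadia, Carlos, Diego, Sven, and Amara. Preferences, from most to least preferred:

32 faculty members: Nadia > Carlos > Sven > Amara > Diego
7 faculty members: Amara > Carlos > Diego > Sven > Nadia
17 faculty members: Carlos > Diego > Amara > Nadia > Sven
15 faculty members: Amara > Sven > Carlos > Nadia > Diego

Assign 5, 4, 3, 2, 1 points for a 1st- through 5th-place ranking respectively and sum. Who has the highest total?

Carlos

Nadia: 32·5 + 7·1 + 17·2 + 15·2 = 231
Carlos: 32·4 + 7·4 + 17·5 + 15·3 = 286
Diego: 32·1 + 7·3 + 17·4 + 15·1 = 136
Sven: 32·3 + 7·2 + 17·1 + 15·4 = 187
Amara: 32·2 + 7·5 + 17·3 + 15·5 = 225
Carlos has the highest Borda score (286).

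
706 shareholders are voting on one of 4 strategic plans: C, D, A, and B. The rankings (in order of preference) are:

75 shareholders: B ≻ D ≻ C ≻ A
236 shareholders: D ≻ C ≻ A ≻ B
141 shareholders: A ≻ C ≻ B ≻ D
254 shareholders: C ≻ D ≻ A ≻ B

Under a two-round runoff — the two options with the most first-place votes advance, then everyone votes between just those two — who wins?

Round 1 first-place votes: C 254, D 236, A 141, B 75.
C and D advance.
Runoff: C is preferred to D by 395 voters; D by 311.
C wins the runoff.

C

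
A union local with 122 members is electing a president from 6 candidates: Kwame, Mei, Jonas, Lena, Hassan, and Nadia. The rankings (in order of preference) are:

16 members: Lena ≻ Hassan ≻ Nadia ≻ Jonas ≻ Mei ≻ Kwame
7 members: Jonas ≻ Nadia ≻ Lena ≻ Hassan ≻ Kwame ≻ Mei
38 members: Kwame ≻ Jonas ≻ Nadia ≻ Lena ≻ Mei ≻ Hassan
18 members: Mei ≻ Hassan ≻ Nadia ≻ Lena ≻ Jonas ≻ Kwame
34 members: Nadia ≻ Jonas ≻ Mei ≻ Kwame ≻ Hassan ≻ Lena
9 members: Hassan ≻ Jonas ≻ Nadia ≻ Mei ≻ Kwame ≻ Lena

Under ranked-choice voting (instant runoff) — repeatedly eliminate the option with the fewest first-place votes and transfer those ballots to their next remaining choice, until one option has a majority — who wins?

Nadia

Round 1: Kwame 38, Mei 18, Jonas 7, Lena 16, Hassan 9, Nadia 34. Eliminate Jonas.
Round 2: Kwame 38, Mei 18, Lena 16, Hassan 9, Nadia 41. Eliminate Hassan.
Round 3: Kwame 38, Mei 18, Lena 16, Nadia 50. Eliminate Lena.
Round 4: Kwame 38, Mei 18, Nadia 66. Nadia has a majority.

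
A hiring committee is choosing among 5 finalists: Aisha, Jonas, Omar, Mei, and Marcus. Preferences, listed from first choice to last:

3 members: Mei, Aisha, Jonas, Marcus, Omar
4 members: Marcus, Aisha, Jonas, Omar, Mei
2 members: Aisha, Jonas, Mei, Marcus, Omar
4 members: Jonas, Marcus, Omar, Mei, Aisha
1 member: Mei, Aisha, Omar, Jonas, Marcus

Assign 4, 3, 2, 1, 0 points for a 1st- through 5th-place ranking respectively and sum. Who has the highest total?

Aisha: 3·3 + 4·3 + 2·4 + 4·0 + 1·3 = 32
Jonas: 3·2 + 4·2 + 2·3 + 4·4 + 1·1 = 37
Omar: 3·0 + 4·1 + 2·0 + 4·2 + 1·2 = 14
Mei: 3·4 + 4·0 + 2·2 + 4·1 + 1·4 = 24
Marcus: 3·1 + 4·4 + 2·1 + 4·3 + 1·0 = 33
Jonas has the highest Borda score (37).

Jonas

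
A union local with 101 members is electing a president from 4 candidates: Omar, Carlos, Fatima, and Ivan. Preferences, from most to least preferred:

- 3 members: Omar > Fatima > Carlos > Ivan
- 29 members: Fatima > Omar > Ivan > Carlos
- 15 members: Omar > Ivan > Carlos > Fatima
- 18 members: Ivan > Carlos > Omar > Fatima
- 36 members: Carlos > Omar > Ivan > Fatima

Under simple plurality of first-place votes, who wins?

First-place votes: Omar 18, Carlos 36, Fatima 29, Ivan 18.
Carlos has the most first-place votes.

Carlos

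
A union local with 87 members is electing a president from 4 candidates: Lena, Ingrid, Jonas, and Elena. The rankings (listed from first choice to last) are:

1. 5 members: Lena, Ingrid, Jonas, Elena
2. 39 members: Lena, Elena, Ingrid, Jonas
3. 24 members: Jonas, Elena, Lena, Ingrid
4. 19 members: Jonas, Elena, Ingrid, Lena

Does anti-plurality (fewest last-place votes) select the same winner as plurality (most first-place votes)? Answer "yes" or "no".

no

Anti-plurality — last-place votes: Lena 19, Ingrid 24, Jonas 39, Elena 5. Winner: Elena.
Plurality — first-place votes: Lena 44, Ingrid 0, Jonas 43, Elena 0. Winner: Lena.
The two methods disagree.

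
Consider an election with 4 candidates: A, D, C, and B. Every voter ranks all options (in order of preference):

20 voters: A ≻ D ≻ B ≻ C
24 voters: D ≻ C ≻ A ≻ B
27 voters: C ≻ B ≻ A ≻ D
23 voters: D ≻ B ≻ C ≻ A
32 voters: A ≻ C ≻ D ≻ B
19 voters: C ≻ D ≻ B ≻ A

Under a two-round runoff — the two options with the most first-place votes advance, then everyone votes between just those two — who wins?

A

Round 1 first-place votes: A 52, D 47, C 46, B 0.
A and D advance.
Runoff: A is preferred to D by 79 voters; D by 66.
A wins the runoff.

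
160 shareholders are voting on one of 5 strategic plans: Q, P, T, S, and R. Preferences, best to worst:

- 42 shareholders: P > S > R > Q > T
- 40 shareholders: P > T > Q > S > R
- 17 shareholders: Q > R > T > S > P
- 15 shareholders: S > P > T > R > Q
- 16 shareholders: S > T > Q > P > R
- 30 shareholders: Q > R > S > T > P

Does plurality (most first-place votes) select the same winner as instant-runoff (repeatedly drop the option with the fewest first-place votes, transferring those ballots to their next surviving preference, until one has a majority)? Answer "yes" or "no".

Plurality — first-place votes: Q 47, P 82, T 0, S 31, R 0. Winner: P.
Instant-runoff — R1 Q 47, P 82, T 0, S 31, R 0 (P winner). Winner: P.
The two methods agree.

yes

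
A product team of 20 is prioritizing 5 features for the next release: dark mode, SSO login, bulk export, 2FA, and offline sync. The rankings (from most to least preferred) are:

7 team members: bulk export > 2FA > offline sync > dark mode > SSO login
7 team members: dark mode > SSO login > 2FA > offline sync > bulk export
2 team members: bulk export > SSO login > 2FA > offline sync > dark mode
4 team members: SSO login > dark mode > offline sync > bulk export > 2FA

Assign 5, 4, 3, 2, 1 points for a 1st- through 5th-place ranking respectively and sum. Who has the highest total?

dark mode

dark mode: 7·2 + 7·5 + 2·1 + 4·4 = 67
SSO login: 7·1 + 7·4 + 2·4 + 4·5 = 63
bulk export: 7·5 + 7·1 + 2·5 + 4·2 = 60
2FA: 7·4 + 7·3 + 2·3 + 4·1 = 59
offline sync: 7·3 + 7·2 + 2·2 + 4·3 = 51
dark mode has the highest Borda score (67).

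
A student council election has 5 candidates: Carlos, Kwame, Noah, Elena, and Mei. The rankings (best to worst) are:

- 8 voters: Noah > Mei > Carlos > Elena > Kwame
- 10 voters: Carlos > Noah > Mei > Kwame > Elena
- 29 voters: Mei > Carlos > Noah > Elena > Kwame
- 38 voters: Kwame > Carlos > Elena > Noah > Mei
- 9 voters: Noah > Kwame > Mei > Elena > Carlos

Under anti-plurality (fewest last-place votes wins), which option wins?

Last-place votes: Carlos 9, Kwame 37, Noah 0, Elena 10, Mei 38.
Noah is ranked last by the fewest voters, so Noah wins.

Noah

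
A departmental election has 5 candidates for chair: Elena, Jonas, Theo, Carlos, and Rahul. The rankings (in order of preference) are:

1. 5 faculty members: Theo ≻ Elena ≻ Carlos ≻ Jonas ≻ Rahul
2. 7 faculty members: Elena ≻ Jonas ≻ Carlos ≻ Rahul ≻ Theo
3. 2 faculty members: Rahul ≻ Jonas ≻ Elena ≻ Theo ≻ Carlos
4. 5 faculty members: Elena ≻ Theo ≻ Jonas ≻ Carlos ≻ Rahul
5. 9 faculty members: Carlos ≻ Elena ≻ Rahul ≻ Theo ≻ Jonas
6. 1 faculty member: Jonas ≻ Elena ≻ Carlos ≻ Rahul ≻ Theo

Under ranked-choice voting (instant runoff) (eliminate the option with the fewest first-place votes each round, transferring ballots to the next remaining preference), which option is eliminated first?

Round 1: Elena 12, Jonas 1, Theo 5, Carlos 9, Rahul 2. Eliminate Jonas.

Jonas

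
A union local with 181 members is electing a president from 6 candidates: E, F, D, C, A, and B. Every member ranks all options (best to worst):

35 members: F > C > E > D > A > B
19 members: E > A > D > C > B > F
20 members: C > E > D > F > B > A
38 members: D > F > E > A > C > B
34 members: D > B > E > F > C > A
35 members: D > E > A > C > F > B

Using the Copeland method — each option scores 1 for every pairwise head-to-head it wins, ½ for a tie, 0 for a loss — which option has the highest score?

E: beats F, C, A, and B; loses to D → score 4.
F: beats C, A, and B; loses to E and D → score 3.
D: beats E, F, C, A, and B → score 5.
C: beats B; loses to E, F, D, and A → score 1.
A: beats C and B; loses to E, F, and D → score 2.
B: loses to E, F, D, C, and A → score 0.
D has the best pairwise record.

D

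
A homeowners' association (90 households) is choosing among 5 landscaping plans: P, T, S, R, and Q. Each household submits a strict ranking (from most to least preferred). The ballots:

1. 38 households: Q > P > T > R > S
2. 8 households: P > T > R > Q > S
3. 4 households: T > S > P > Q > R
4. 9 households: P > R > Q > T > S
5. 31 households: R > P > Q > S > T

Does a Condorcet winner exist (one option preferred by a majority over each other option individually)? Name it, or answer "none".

P vs T: 86–4 for P.
P vs S: 86–4 for P.
P vs R: 59–31 for P.
P vs Q: 52–38 for P.
P beats every other option head-to-head.

P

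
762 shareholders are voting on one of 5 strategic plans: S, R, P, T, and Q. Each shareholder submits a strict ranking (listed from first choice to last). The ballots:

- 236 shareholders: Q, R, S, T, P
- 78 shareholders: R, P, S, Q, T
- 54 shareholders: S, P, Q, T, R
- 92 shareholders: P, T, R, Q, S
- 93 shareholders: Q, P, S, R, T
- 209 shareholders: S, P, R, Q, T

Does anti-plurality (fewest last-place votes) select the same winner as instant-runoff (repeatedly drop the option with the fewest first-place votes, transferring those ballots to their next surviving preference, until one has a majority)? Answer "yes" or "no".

Anti-plurality — last-place votes: S 92, R 54, P 236, T 380, Q 0. Winner: Q.
Instant-runoff — R1 S 263, R 78, P 92, T 0, Q 329 (T out); R2 S 263, R 78, P 92, Q 329 (R out); R3 S 263, P 170, Q 329 (P out); R4 S 341, Q 421 (Q winner). Winner: Q.
The two methods agree.

yes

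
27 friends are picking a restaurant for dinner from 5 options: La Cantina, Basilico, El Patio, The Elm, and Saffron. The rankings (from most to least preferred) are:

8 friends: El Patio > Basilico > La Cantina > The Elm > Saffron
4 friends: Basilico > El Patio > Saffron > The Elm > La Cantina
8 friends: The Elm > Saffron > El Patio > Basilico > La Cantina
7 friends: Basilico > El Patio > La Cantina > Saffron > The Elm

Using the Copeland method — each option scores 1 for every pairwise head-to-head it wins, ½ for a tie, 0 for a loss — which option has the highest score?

El Patio

La Cantina: beats The Elm and Saffron; loses to Basilico and El Patio → score 2.
Basilico: beats La Cantina, The Elm, and Saffron; loses to El Patio → score 3.
El Patio: beats La Cantina, Basilico, The Elm, and Saffron → score 4.
The Elm: beats Saffron; loses to La Cantina, Basilico, and El Patio → score 1.
Saffron: loses to La Cantina, Basilico, El Patio, and The Elm → score 0.
El Patio has the best pairwise record.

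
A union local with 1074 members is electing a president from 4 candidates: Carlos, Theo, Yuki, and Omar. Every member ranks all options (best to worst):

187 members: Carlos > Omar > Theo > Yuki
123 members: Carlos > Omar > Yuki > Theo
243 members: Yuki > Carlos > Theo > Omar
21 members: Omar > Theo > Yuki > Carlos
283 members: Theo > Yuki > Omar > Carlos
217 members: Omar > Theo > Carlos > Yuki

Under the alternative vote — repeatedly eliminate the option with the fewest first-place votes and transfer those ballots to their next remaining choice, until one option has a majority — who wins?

Round 1: Carlos 310, Theo 283, Yuki 243, Omar 238. Eliminate Omar.
Round 2: Carlos 310, Theo 521, Yuki 243. Eliminate Yuki.
Round 3: Carlos 553, Theo 521. Carlos has a majority.

Carlos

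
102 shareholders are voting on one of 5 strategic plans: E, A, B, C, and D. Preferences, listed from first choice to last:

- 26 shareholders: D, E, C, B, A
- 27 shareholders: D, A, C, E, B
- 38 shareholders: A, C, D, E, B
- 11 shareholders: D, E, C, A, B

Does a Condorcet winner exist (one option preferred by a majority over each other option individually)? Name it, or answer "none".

D

D vs E: 102–0 for D.
D vs A: 64–38 for D.
D vs B: 102–0 for D.
D vs C: 64–38 for D.
D beats every other option head-to-head.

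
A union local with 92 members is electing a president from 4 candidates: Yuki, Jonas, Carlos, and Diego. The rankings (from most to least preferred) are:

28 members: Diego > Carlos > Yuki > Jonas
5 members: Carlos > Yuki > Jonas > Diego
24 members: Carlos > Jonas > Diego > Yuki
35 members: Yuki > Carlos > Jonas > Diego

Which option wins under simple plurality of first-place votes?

Yuki

First-place votes: Yuki 35, Jonas 0, Carlos 29, Diego 28.
Yuki has the most first-place votes.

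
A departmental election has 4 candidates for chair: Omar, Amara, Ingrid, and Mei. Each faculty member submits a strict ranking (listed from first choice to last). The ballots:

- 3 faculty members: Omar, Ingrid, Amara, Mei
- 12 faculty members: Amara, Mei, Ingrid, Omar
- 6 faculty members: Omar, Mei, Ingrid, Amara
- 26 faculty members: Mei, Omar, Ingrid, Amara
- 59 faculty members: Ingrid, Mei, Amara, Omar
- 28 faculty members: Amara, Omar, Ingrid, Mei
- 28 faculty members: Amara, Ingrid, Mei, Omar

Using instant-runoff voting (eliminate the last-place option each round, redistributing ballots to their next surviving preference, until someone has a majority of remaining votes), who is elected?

Round 1: Omar 9, Amara 68, Ingrid 59, Mei 26. Eliminate Omar.
Round 2: Amara 68, Ingrid 62, Mei 32. Eliminate Mei.
Round 3: Amara 68, Ingrid 94. Ingrid has a majority.

Ingrid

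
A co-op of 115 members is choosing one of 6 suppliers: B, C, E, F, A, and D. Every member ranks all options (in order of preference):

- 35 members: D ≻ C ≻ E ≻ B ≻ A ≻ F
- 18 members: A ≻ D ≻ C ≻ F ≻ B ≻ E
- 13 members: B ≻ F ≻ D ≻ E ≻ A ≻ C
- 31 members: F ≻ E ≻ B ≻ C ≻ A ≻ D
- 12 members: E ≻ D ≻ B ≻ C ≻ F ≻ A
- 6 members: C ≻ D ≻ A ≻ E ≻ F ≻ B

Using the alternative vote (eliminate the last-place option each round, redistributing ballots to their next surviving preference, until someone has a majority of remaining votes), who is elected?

D

Round 1: B 13, C 6, E 12, F 31, A 18, D 35. Eliminate C.
Round 2: B 13, E 12, F 31, A 18, D 41. Eliminate E.
Round 3: B 13, F 31, A 18, D 53. Eliminate B.
Round 4: F 44, A 18, D 53. Eliminate A.
Round 5: F 44, D 71. D has a majority.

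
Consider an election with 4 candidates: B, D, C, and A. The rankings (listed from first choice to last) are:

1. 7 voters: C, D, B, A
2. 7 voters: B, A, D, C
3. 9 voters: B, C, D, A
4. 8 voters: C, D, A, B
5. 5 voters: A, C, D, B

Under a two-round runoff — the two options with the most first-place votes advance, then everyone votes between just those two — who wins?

Round 1 first-place votes: B 16, D 0, C 15, A 5.
B and C advance.
Runoff: B is preferred to C by 16 voters; C by 20.
C wins the runoff.

C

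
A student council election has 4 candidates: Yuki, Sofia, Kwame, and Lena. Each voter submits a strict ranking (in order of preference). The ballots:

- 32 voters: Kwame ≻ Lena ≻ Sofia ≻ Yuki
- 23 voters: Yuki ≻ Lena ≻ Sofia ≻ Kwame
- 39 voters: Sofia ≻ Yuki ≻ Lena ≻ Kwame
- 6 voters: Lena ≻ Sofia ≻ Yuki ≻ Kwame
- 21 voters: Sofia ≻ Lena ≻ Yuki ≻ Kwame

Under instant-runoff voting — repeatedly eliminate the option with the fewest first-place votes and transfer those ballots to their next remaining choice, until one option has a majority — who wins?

Round 1: Yuki 23, Sofia 60, Kwame 32, Lena 6. Eliminate Lena.
Round 2: Yuki 23, Sofia 66, Kwame 32. Sofia has a majority.

Sofia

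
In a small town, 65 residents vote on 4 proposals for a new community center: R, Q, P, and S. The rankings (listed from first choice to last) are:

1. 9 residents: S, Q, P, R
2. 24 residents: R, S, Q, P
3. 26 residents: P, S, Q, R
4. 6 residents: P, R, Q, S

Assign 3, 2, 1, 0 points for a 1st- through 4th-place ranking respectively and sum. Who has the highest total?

S

R: 9·0 + 24·3 + 26·0 + 6·2 = 84
Q: 9·2 + 24·1 + 26·1 + 6·1 = 74
P: 9·1 + 24·0 + 26·3 + 6·3 = 105
S: 9·3 + 24·2 + 26·2 + 6·0 = 127
S has the highest Borda score (127).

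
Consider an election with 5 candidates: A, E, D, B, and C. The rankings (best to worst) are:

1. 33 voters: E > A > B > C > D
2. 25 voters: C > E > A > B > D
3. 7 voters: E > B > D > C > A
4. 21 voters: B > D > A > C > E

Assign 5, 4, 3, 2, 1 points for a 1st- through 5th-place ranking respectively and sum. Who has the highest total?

A: 33·4 + 25·3 + 7·1 + 21·3 = 277
E: 33·5 + 25·4 + 7·5 + 21·1 = 321
D: 33·1 + 25·1 + 7·3 + 21·4 = 163
B: 33·3 + 25·2 + 7·4 + 21·5 = 282
C: 33·2 + 25·5 + 7·2 + 21·2 = 247
E has the highest Borda score (321).

E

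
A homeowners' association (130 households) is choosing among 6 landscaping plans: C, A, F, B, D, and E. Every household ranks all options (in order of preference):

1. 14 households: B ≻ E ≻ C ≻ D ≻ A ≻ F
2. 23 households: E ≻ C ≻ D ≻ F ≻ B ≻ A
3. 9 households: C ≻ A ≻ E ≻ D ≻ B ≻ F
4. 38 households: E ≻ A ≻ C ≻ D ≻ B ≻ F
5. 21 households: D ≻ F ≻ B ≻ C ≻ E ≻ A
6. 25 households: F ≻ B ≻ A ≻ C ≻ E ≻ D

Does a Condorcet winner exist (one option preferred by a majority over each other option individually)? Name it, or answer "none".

E vs C: 75–55 for E.
E vs A: 96–34 for E.
E vs F: 84–46 for E.
E vs B: 70–60 for E.
E vs D: 109–21 for E.
E beats every other option head-to-head.

E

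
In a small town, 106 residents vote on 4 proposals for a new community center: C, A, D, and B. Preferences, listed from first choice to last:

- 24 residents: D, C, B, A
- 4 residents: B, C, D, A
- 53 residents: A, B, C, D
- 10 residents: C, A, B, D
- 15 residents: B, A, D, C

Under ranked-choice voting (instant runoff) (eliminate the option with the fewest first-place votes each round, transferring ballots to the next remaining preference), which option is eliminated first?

Round 1: C 10, A 53, D 24, B 19. Eliminate C.

C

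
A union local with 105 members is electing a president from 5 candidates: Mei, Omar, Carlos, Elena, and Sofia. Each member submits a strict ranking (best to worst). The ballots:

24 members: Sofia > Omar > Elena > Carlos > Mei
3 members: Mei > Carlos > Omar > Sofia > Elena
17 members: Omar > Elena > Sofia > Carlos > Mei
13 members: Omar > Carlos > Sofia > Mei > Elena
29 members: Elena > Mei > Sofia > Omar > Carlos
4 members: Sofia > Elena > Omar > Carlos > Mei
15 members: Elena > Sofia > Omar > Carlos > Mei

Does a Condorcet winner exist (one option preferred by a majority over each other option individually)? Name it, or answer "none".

none

Checking pairwise contests:
Omar beats Mei 73–32.
Sofia beats Omar 72–33.
Omar beats Carlos 102–3.
Omar beats Elena 57–48.
Elena beats Sofia 61–44.
Every option loses at least one head-to-head, so there is no Condorcet winner.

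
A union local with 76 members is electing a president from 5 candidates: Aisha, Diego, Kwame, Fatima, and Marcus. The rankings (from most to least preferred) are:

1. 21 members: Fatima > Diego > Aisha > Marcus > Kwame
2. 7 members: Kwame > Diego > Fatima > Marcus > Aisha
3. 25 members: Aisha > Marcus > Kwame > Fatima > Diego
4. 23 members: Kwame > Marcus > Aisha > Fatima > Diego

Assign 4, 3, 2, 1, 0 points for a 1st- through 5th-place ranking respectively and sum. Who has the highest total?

Aisha

Aisha: 21·2 + 7·0 + 25·4 + 23·2 = 188
Diego: 21·3 + 7·3 + 25·0 + 23·0 = 84
Kwame: 21·0 + 7·4 + 25·2 + 23·4 = 170
Fatima: 21·4 + 7·2 + 25·1 + 23·1 = 146
Marcus: 21·1 + 7·1 + 25·3 + 23·3 = 172
Aisha has the highest Borda score (188).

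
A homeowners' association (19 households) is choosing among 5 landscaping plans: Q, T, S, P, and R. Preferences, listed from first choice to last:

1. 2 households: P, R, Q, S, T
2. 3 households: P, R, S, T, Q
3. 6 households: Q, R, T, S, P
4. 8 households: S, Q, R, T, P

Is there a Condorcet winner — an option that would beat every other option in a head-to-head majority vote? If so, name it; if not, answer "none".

none

Checking pairwise contests:
S beats Q 11–8.
Q beats T 16–3.
R beats S 11–8.
Q beats P 14–5.
Q beats R 14–5.
Every option loses at least one head-to-head, so there is no Condorcet winner.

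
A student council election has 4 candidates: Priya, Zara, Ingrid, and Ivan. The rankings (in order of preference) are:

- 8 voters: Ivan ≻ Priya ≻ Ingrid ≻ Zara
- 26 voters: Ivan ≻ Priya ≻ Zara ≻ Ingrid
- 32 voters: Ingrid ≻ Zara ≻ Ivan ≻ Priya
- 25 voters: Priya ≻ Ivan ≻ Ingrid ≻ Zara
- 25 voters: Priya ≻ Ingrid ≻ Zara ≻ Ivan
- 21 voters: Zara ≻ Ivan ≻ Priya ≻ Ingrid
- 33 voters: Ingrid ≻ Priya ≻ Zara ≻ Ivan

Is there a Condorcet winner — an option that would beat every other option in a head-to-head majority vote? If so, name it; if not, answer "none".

Checking pairwise contests:
Ivan beats Priya 87–83.
Priya beats Zara 117–53.
Priya beats Ingrid 105–65.
Zara beats Ivan 111–59.
Every option loses at least one head-to-head, so there is no Condorcet winner.

none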